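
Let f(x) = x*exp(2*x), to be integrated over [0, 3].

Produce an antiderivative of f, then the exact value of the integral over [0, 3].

Recognize the product-rule pattern: f = u'v + uv' with u = x/2 - 1/4, v = exp(2*x), so integration by parts undoes it.
F(x) = (2*x - 1)*exp(2*x)/4 is an antiderivative of f.
Check: d/dx[(2*x - 1)*exp(2*x)/4] = x*exp(2*x) = f(x).
F(3) = 5*exp(6)/4; F(0) = -1/4.
Integral = F(3) - F(0) = 1/4 + 5*exp(6)/4.

Antiderivative: F(x) = (2*x - 1)*exp(2*x)/4; value = 1/4 + 5*exp(6)/4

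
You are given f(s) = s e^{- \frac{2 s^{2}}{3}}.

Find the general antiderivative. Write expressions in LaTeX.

The substitution u = - \frac{2 s^{2}}{3} works: f is exactly (dF/du)*(du/ds) for that inner function.
Check: d/ds[- \frac{3 e^{- \frac{2 s^{2}}{3}}}{4}] = s e^{- \frac{2 s^{2}}{3}} = f(s).

F(s) = - \frac{3 e^{- \frac{2 s^{2}}{3}}}{4} + C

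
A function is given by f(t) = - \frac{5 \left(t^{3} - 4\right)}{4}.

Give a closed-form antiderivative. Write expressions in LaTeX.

An antiderivative is F(t) = - \frac{5 t^{4}}{16} + 5 t.

Recover f(t) by differentiating a candidate F(t); any mismatch rules it out.
Check: d/dt[- \frac{5 t^{4}}{16} + 5 t] = 5 - \frac{5 t^{3}}{4}, which equals f(t).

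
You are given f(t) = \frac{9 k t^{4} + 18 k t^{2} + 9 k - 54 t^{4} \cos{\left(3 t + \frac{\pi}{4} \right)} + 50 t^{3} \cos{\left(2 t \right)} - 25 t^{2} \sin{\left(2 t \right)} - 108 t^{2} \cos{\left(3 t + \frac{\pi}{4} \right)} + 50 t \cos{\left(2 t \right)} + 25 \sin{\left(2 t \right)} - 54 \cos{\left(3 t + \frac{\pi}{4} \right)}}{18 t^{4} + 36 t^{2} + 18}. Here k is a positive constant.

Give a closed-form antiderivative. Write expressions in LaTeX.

A candidate is checked by its d/dt: the result must match f(t).
Check: d/dt[\frac{k t}{2} + \frac{25 t \sin{\left(2 t \right)}}{6 \left(3 t^{2} + 3\right)} - \sin{\left(3 t + \frac{\pi}{4} \right)}] = \frac{9 k t^{4} + 18 k t^{2} + 9 k - 54 t^{4} \cos{\left(3 t + \frac{\pi}{4} \right)} + 50 t^{3} \cos{\left(2 t \right)} - 25 t^{2} \sin{\left(2 t \right)} - 108 t^{2} \cos{\left(3 t + \frac{\pi}{4} \right)} + 50 t \cos{\left(2 t \right)} + 25 \sin{\left(2 t \right)} - 54 \cos{\left(3 t + \frac{\pi}{4} \right)}}{18 t^{4} + 36 t^{2} + 18} = f(t).

An antiderivative is F(t) = \frac{k t}{2} + \frac{25 t \sin{\left(2 t \right)}}{6 \left(3 t^{2} + 3\right)} - \sin{\left(3 t + \frac{\pi}{4} \right)}.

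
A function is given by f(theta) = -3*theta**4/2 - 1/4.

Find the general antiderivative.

For F(theta) to be correct the identity F'(theta) - f(theta) = 0 must hold.
Check: d/dtheta[-theta*(6*theta**4 + 5)/20] = -3*theta**4/2 - 1/4 = f(theta).

F(theta) = -theta*(6*theta**4 + 5)/20 + C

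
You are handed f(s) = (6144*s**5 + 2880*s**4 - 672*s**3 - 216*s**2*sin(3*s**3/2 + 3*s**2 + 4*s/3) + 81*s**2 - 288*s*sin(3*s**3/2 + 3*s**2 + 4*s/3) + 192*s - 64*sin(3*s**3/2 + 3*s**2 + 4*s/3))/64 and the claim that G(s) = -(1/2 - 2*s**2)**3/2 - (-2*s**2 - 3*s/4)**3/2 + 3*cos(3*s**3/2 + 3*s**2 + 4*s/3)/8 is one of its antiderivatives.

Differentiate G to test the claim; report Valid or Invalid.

Invalid: d/ds[G] - f = -48*s**5 - 45*s**4/2 + 21*s**3/4 + 27*s**2*sin(3*s**3/2 + 3*s**2 + 4*s/3)/16 - 81*s**2/128 + 9*s*sin(3*s**3/2 + 3*s**2 + 4*s/3)/4 - 3*s/2 + sin(3*s**3/2 + 3*s**2 + 4*s/3)/2, which is not 0.

d/ds[G] = 48*s**5 + 45*s**4/2 - 21*s**3/4 - 27*s**2*sin(3*s**3/2 + 3*s**2 + 4*s/3)/16 + 81*s**2/128 - 9*s*sin(3*s**3/2 + 3*s**2 + 4*s/3)/4 + 3*s/2 - sin(3*s**3/2 + 3*s**2 + 4*s/3)/2
d/ds[G] - f(s) = -48*s**5 - 45*s**4/2 + 21*s**3/4 + 27*s**2*sin(3*s**3/2 + 3*s**2 + 4*s/3)/16 - 81*s**2/128 + 9*s*sin(3*s**3/2 + 3*s**2 + 4*s/3)/4 - 3*s/2 + sin(3*s**3/2 + 3*s**2 + 4*s/3)/2 != 0.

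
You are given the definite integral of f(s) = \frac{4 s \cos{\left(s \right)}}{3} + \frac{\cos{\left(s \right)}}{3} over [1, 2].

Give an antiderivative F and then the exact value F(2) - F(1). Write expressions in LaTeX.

The integrand splits into summands that can be handled one at a time.
F(s) = \frac{4 s \sin{\left(s \right)} + \sin{\left(s \right)} + 4 \cos{\left(s \right)}}{3} is an antiderivative of f.
Check: d/ds[\frac{4 s \sin{\left(s \right)} + \sin{\left(s \right)} + 4 \cos{\left(s \right)}}{3}] = \frac{4 s \cos{\left(s \right)}}{3} + \frac{\cos{\left(s \right)}}{3} = f(s).
F(2) = \frac{4 \cos{\left(2 \right)}}{3} + 3 \sin{\left(2 \right)}; F(1) = \frac{4 \cos{\left(1 \right)}}{3} + \frac{5 \sin{\left(1 \right)}}{3}.
Integral = F(2) - F(1) = - \frac{5 \sin{\left(1 \right)}}{3} - \frac{4 \cos{\left(1 \right)}}{3} + \frac{4 \cos{\left(2 \right)}}{3} + 3 \sin{\left(2 \right)}.

Antiderivative: F(s) = \frac{4 s \sin{\left(s \right)} + \sin{\left(s \right)} + 4 \cos{\left(s \right)}}{3}; value = - \frac{5 \sin{\left(1 \right)}}{3} - \frac{4 \cos{\left(1 \right)}}{3} + \frac{4 \cos{\left(2 \right)}}{3} + 3 \sin{\left(2 \right)}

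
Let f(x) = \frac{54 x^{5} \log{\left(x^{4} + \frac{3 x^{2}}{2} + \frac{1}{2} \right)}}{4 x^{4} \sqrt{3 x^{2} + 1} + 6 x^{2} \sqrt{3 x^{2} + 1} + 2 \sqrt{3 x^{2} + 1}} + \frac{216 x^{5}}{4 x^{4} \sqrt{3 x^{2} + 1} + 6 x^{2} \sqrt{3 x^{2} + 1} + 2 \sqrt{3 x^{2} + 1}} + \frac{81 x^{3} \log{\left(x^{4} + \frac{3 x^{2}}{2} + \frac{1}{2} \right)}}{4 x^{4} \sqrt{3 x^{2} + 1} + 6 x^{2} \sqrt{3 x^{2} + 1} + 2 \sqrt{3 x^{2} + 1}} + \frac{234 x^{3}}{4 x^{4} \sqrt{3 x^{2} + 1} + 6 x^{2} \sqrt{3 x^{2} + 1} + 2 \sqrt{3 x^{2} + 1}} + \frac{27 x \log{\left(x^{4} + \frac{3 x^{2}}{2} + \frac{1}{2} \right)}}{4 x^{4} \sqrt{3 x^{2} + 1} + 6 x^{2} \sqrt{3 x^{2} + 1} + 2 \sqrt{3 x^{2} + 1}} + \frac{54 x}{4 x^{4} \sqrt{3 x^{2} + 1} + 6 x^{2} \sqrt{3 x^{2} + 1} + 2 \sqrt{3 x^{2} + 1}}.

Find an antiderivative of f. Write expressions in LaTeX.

An antiderivative is F(x) = \frac{9 \sqrt{3 x^{2} + 1} \log{\left(x^{4} + \frac{3 x^{2}}{2} + \frac{1}{2} \right)}}{2}.

Recognize the product-rule pattern: f = u'v + uv' with u = \frac{9 \sqrt{3 x^{2} + 1}}{2}, v = \log{\left(x^{4} + \frac{3 x^{2}}{2} + \frac{1}{2} \right)}, so integration by parts undoes it.
Check: d/dx[\frac{9 \sqrt{3 x^{2} + 1} \log{\left(x^{4} + \frac{3 x^{2}}{2} + \frac{1}{2} \right)}}{2}] = \frac{54 x^{5} \log{\left(x^{4} + \frac{3 x^{2}}{2} + \frac{1}{2} \right)} + 216 x^{5} + 81 x^{3} \log{\left(x^{4} + \frac{3 x^{2}}{2} + \frac{1}{2} \right)} + 234 x^{3} + 27 x \log{\left(x^{4} + \frac{3 x^{2}}{2} + \frac{1}{2} \right)} + 54 x}{4 x^{4} \sqrt{3 x^{2} + 1} + 6 x^{2} \sqrt{3 x^{2} + 1} + 2 \sqrt{3 x^{2} + 1}}, which equals f(x).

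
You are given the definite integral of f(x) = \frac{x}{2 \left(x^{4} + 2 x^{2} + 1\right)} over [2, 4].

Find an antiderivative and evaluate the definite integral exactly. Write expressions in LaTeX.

Antiderivative: F(x) = - \frac{1}{4 x^{2} + 4}; value = \frac{3}{85}

f matches the chain-rule pattern g'(h)*h' with inner function h(x) = x^{2} + 1; substituting u = h(x) collapses the integral.
F(x) = - \frac{1}{4 x^{2} + 4} is an antiderivative of f.
Check: d/dx[- \frac{1}{4 x^{2} + 4}] = \frac{x}{2 x^{4} + 4 x^{2} + 2}, which equals f(x).
F(4) = - \frac{1}{68}; F(2) = - \frac{1}{20}.
Integral = F(4) - F(2) = \frac{3}{85}.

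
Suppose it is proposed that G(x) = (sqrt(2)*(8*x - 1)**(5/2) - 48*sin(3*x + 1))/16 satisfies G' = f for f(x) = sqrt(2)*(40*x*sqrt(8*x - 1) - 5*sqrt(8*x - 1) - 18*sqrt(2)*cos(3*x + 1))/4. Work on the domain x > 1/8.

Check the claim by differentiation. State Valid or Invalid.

d/dx[G] = 10*sqrt(2)*x*sqrt(8*x - 1) - 5*sqrt(2)*sqrt(8*x - 1)/4 - 9*cos(3*x + 1)
This equals f(x) exactly, so the claim holds.

Valid: G'(x) = f(x).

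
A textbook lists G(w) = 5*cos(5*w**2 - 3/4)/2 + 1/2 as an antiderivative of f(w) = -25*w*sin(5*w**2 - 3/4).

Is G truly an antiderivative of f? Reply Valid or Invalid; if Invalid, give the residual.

Valid - differentiating G returns exactly f.

d/dw[G] = -25*w*sin(5*w**2 - 3/4)
This equals f(w) exactly, so the claim holds.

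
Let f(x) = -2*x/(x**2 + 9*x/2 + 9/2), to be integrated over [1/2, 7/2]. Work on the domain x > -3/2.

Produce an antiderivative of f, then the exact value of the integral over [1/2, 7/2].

The denominator factors as (x + 3)*(2*x + 3); partial fractions split f into directly integrable pieces: 4/(2*x + 3) - 4/(x + 3).
F(x) = 2*log(x + 3/2) - 4*log(x + 3) is an antiderivative of f.
Check: d/dx[2*log(x + 3/2) - 4*log(x + 3)] = -4*x/(2*x**2 + 9*x + 9), which equals f(x).
F(7/2) = -4*log(13/2) + 2*log(5); F(1/2) = -4*log(7/2) + 2*log(2).
Integral = F(7/2) - F(1/2) = -4*log(13/2) - 2*log(2) + 2*log(5) + 4*log(7/2).

Antiderivative: F(x) = 2*log(x + 3/2) - 4*log(x + 3); value = -4*log(13/2) - 2*log(2) + 2*log(5) + 4*log(7/2)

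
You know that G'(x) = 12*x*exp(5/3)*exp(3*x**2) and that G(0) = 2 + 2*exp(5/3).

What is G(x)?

G'(x) matches the chain-rule pattern g'(h)*h' with inner function h(x) = 3*x**2 + 5/3; substituting u = h(x) collapses the integral.
A general antiderivative is 2*exp(3*x**2 + 5/3) + C.
The condition gives C = 2 + 2*exp(5/3) - (2*exp(5/3)) = 2.
So G(x) = 2*(exp(5/3)*exp(3*x**2) + 1).
Check: d/dx[2*(exp(5/3)*exp(3*x**2) + 1)] = 12*x*exp(5/3)*exp(3*x**2) = G'(x).

G(x) = 2*(exp(5/3)*exp(3*x**2) + 1)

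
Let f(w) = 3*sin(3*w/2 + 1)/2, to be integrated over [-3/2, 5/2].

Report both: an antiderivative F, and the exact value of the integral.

Antiderivative: F(w) = -cos(3*w/2 + 1); value = -cos(19/4) + cos(5/4)

Whatever form F(w) takes, F'(w) = f(w) is non-negotiable.
F(w) = -cos(3*w/2 + 1) is an antiderivative of f.
Check: d/dw[-cos(3*w/2 + 1)] = 3*sin(3*w/2 + 1)/2 = f(w).
F(5/2) = -cos(19/4); F(-3/2) = -cos(5/4).
Integral = F(5/2) - F(-3/2) = -cos(19/4) + cos(5/4).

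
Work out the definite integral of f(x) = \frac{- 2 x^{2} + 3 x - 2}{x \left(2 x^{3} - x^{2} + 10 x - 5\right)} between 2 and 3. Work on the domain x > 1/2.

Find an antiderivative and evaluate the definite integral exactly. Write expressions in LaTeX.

The denominator factors as x \left(2 x - 1\right) \left(x^{2} + 5\right); partial fractions split f into directly integrable pieces: - \frac{22 x + 95}{105 \left(x^{2} + 5\right)} - \frac{8}{21 \left(2 x - 1\right)} + \frac{2}{5 x}.
F(x) = - \frac{- 42 \log{\left(x \right)} + 20 \log{\left(x - \frac{1}{2} \right)} + 11 \log{\left(x^{2} + 5 \right)} + 19 \sqrt{5} \operatorname{atan}{\left(\frac{\sqrt{5} x}{5} \right)}}{105} is an antiderivative of f.
Check: d/dx[- \frac{- 42 \log{\left(x \right)} + 20 \log{\left(x - \frac{1}{2} \right)} + 11 \log{\left(x^{2} + 5 \right)} + 19 \sqrt{5} \operatorname{atan}{\left(\frac{\sqrt{5} x}{5} \right)}}{105}] = \frac{- 2 x^{2} + 3 x - 2}{2 x^{4} - x^{3} + 10 x^{2} - 5 x}, which equals f(x).
F(3) = - \frac{19 \sqrt{5} \operatorname{atan}{\left(\frac{3 \sqrt{5}}{5} \right)}}{105} - \frac{11 \log{\left(14 \right)}}{105} - \frac{4 \log{\left(\frac{5}{2} \right)}}{21} + \frac{2 \log{\left(3 \right)}}{5}; F(2) = - \frac{19 \sqrt{5} \operatorname{atan}{\left(\frac{2 \sqrt{5}}{5} \right)}}{105} - \frac{11 \log{\left(9 \right)}}{105} - \frac{4 \log{\left(\frac{3}{2} \right)}}{21} + \frac{2 \log{\left(2 \right)}}{5}.
Integral = F(3) - F(2) = - \frac{19 \sqrt{5} \operatorname{atan}{\left(\frac{3 \sqrt{5}}{5} \right)}}{105} - \frac{2 \log{\left(2 \right)}}{5} - \frac{11 \log{\left(14 \right)}}{105} - \frac{4 \log{\left(\frac{5}{2} \right)}}{21} + \frac{4 \log{\left(\frac{3}{2} \right)}}{21} + \frac{11 \log{\left(9 \right)}}{105} + \frac{19 \sqrt{5} \operatorname{atan}{\left(\frac{2 \sqrt{5}}{5} \right)}}{105} + \frac{2 \log{\left(3 \right)}}{5}.

Antiderivative: F(x) = - \frac{- 42 \log{\left(x \right)} + 20 \log{\left(x - \frac{1}{2} \right)} + 11 \log{\left(x^{2} + 5 \right)} + 19 \sqrt{5} \operatorname{atan}{\left(\frac{\sqrt{5} x}{5} \right)}}{105}; value = - \frac{19 \sqrt{5} \operatorname{atan}{\left(\frac{3 \sqrt{5}}{5} \right)}}{105} - \frac{2 \log{\left(2 \right)}}{5} - \frac{11 \log{\left(14 \right)}}{105} - \frac{4 \log{\left(\frac{5}{2} \right)}}{21} + \frac{4 \log{\left(\frac{3}{2} \right)}}{21} + \frac{11 \log{\left(9 \right)}}{105} + \frac{19 \sqrt{5} \operatorname{atan}{\left(\frac{2 \sqrt{5}}{5} \right)}}{105} + \frac{2 \log{\left(3 \right)}}{5}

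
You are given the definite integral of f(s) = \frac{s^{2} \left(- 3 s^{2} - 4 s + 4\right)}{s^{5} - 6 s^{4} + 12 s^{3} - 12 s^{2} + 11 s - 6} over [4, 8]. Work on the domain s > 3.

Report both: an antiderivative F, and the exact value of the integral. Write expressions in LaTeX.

Factor the denominator (\left(s - 3\right) \left(s - 2\right) \left(s - 1\right) \left(s^{2} + 1\right)) and decompose: f = \frac{7 s + 4}{10 \left(s^{2} + 1\right)} - \frac{3}{4 \left(s - 1\right)} + \frac{64}{5 \left(s - 2\right)} - \frac{63}{4 \left(s - 3\right)}; each piece integrates to a log, atan, or power term.
F(s) = - \frac{63 \log{\left(s - 3 \right)}}{4} + \frac{64 \log{\left(s - 2 \right)}}{5} - \frac{3 \log{\left(s - 1 \right)}}{4} + \frac{7 \log{\left(s^{2} + 1 \right)}}{20} + \frac{2 \operatorname{atan}{\left(s \right)}}{5} is an antiderivative of f.
Check: d/ds[- \frac{63 \log{\left(s - 3 \right)}}{4} + \frac{64 \log{\left(s - 2 \right)}}{5} - \frac{3 \log{\left(s - 1 \right)}}{4} + \frac{7 \log{\left(s^{2} + 1 \right)}}{20} + \frac{2 \operatorname{atan}{\left(s \right)}}{5}] = \frac{- 3 s^{4} - 4 s^{3} + 4 s^{2}}{s^{5} - 6 s^{4} + 12 s^{3} - 12 s^{2} + 11 s - 6}, which equals f(s).
F(8) = - \frac{63 \log{\left(5 \right)}}{4} - \frac{3 \log{\left(7 \right)}}{4} + \frac{2 \operatorname{atan}{\left(8 \right)}}{5} + \frac{7 \log{\left(65 \right)}}{20} + \frac{64 \log{\left(6 \right)}}{5}; F(4) = - \frac{3 \log{\left(3 \right)}}{4} + \frac{2 \operatorname{atan}{\left(4 \right)}}{5} + \frac{7 \log{\left(17 \right)}}{20} + \frac{64 \log{\left(2 \right)}}{5}.
Integral = F(8) - F(4) = - \frac{63 \log{\left(5 \right)}}{4} - \frac{64 \log{\left(2 \right)}}{5} - \frac{3 \log{\left(7 \right)}}{4} - \frac{7 \log{\left(17 \right)}}{20} - \frac{2 \operatorname{atan}{\left(4 \right)}}{5} + \frac{2 \operatorname{atan}{\left(8 \right)}}{5} + \frac{3 \log{\left(3 \right)}}{4} + \frac{7 \log{\left(65 \right)}}{20} + \frac{64 \log{\left(6 \right)}}{5}.

Antiderivative: F(s) = - \frac{63 \log{\left(s - 3 \right)}}{4} + \frac{64 \log{\left(s - 2 \right)}}{5} - \frac{3 \log{\left(s - 1 \right)}}{4} + \frac{7 \log{\left(s^{2} + 1 \right)}}{20} + \frac{2 \operatorname{atan}{\left(s \right)}}{5}; value = - \frac{63 \log{\left(5 \right)}}{4} - \frac{64 \log{\left(2 \right)}}{5} - \frac{3 \log{\left(7 \right)}}{4} - \frac{7 \log{\left(17 \right)}}{20} - \frac{2 \operatorname{atan}{\left(4 \right)}}{5} + \frac{2 \operatorname{atan}{\left(8 \right)}}{5} + \frac{3 \log{\left(3 \right)}}{4} + \frac{7 \log{\left(65 \right)}}{20} + \frac{64 \log{\left(6 \right)}}{5}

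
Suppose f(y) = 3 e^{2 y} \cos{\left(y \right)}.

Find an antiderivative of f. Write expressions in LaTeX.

An antiderivative is F(y) = \frac{3 e^{2 y} \sin{\left(y \right)}}{5} + \frac{6 e^{2 y} \cos{\left(y \right)}}{5}.

Differentiate the proposed F(y) back; it has to land on f(y) exactly.
Check: d/dy[\frac{3 e^{2 y} \sin{\left(y \right)}}{5} + \frac{6 e^{2 y} \cos{\left(y \right)}}{5}] = 3 e^{2 y} \cos{\left(y \right)} = f(y).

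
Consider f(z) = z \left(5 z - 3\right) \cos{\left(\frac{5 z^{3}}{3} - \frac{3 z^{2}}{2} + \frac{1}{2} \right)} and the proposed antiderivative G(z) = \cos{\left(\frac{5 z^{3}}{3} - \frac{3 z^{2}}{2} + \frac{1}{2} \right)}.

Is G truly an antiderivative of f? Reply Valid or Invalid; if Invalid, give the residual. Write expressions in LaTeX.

Invalid: d/dz[G] - f = - 5 z^{2} \sin{\left(\frac{5 z^{3}}{3} - \frac{3 z^{2}}{2} + \frac{1}{2} \right)} - 5 z^{2} \cos{\left(\frac{5 z^{3}}{3} - \frac{3 z^{2}}{2} + \frac{1}{2} \right)} + 3 z \sin{\left(\frac{5 z^{3}}{3} - \frac{3 z^{2}}{2} + \frac{1}{2} \right)} + 3 z \cos{\left(\frac{5 z^{3}}{3} - \frac{3 z^{2}}{2} + \frac{1}{2} \right)}, which is not 0.

d/dz[G] = - 5 z^{2} \sin{\left(\frac{5 z^{3}}{3} - \frac{3 z^{2}}{2} + \frac{1}{2} \right)} + 3 z \sin{\left(\frac{5 z^{3}}{3} - \frac{3 z^{2}}{2} + \frac{1}{2} \right)}
d/dz[G] - f(z) = - 5 z^{2} \sin{\left(\frac{5 z^{3}}{3} - \frac{3 z^{2}}{2} + \frac{1}{2} \right)} - 5 z^{2} \cos{\left(\frac{5 z^{3}}{3} - \frac{3 z^{2}}{2} + \frac{1}{2} \right)} + 3 z \sin{\left(\frac{5 z^{3}}{3} - \frac{3 z^{2}}{2} + \frac{1}{2} \right)} + 3 z \cos{\left(\frac{5 z^{3}}{3} - \frac{3 z^{2}}{2} + \frac{1}{2} \right)} != 0.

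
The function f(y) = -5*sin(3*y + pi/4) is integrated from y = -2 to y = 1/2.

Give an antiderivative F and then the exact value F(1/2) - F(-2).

Antiderivative: F(y) = 5*cos(3*y + pi/4)/3; value = 5*cos(pi/4 + 3/2)/3 - 5*sin(pi/4 + 6)/3

Recover f(y) by differentiating a candidate F(y); any mismatch rules it out.
F(y) = 5*cos(3*y + pi/4)/3 is an antiderivative of f.
Check: d/dy[5*cos(3*y + pi/4)/3] = -5*sin(3*y + pi/4) = f(y).
F(1/2) = 5*cos(pi/4 + 3/2)/3; F(-2) = 5*sin(pi/4 + 6)/3.
Integral = F(1/2) - F(-2) = 5*cos(pi/4 + 3/2)/3 - 5*sin(pi/4 + 6)/3.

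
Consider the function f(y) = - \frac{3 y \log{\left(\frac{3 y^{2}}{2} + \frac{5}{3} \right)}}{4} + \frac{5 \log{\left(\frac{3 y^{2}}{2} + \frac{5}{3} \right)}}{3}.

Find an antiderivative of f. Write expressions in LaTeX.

An antiderivative is F(y) = \frac{3 y^{2}}{8} - \frac{10 y}{3} + \left(- \frac{3 y^{2}}{8} + \frac{5 y}{3}\right) \log{\left(\frac{3 y^{2}}{2} + \frac{5}{3} \right)} - \frac{5 \log{\left(y^{2} + \frac{10}{9} \right)}}{12} + \frac{10 \sqrt{10} \operatorname{atan}{\left(\frac{3 \sqrt{10} y}{10} \right)}}{9}.

The integrand splits into summands that can be handled one at a time.
Check: d/dy[\frac{3 y^{2}}{8} - \frac{10 y}{3} + \left(- \frac{3 y^{2}}{8} + \frac{5 y}{3}\right) \log{\left(\frac{3 y^{2}}{2} + \frac{5}{3} \right)} - \frac{5 \log{\left(y^{2} + \frac{10}{9} \right)}}{12} + \frac{10 \sqrt{10} \operatorname{atan}{\left(\frac{3 \sqrt{10} y}{10} \right)}}{9}] = - \frac{3 y \log{\left(9 y^{2} + 10 \right)}}{4} + \frac{3 y \log{\left(6 \right)}}{4} + \frac{5 \log{\left(9 y^{2} + 10 \right)}}{3} - \frac{5 \log{\left(6 \right)}}{3}, which equals f(y).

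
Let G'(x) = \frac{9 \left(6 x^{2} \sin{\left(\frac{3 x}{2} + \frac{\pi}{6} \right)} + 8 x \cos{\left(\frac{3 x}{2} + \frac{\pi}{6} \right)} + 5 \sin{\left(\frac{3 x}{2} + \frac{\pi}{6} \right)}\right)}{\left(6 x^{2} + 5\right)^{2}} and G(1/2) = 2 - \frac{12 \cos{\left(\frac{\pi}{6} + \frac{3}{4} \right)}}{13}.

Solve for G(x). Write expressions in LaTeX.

G(x) = 2 - \frac{2 \cos{\left(\frac{3 x}{2} + \frac{\pi}{6} \right)}}{2 x^{2} + \frac{5}{3}}

G'(x) has the shape u'v + uv' for u = - \frac{2}{2 x^{2} + \frac{5}{3}} and v = \cos{\left(\frac{3 x}{2} + \frac{\pi}{6} \right)} — it is the derivative of the product u*v.
A general antiderivative is - \frac{2 \cos{\left(\frac{3 x}{2} + \frac{\pi}{6} \right)}}{2 x^{2} + \frac{5}{3}} + C.
The condition gives C = 2 - \frac{12 \cos{\left(\frac{\pi}{6} + \frac{3}{4} \right)}}{13} - (- \frac{12 \cos{\left(\frac{\pi}{6} + \frac{3}{4} \right)}}{13}) = 2.
So G(x) = 2 - \frac{2 \cos{\left(\frac{3 x}{2} + \frac{\pi}{6} \right)}}{2 x^{2} + \frac{5}{3}}.
Check: d/dx[2 - \frac{2 \cos{\left(\frac{3 x}{2} + \frac{\pi}{6} \right)}}{2 x^{2} + \frac{5}{3}}] = \frac{54 x^{2} \sin{\left(\frac{3 x}{2} + \frac{\pi}{6} \right)} + 72 x \cos{\left(\frac{3 x}{2} + \frac{\pi}{6} \right)} + 45 \sin{\left(\frac{3 x}{2} + \frac{\pi}{6} \right)}}{36 x^{4} + 60 x^{2} + 25}, which equals G'(x).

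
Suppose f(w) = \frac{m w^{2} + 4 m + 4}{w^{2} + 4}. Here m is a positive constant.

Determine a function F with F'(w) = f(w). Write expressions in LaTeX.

An antiderivative is F(w) = m w + 2 \operatorname{atan}{\left(\frac{w}{2} \right)}.

Recover f(w) by differentiating a candidate F(w); any mismatch rules it out.
Check: d/dw[m w + 2 \operatorname{atan}{\left(\frac{w}{2} \right)}] = \frac{m w^{2} + 4 m + 4}{w^{2} + 4} = f(w).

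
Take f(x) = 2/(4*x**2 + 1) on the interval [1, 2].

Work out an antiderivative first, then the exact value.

Antiderivative: F(x) = atan(2*x); value = -atan(2) + atan(4)

Whatever form F(x) takes, F'(x) = f(x) is non-negotiable.
F(x) = atan(2*x) is an antiderivative of f.
Check: d/dx[atan(2*x)] = 2/(4*x**2 + 1) = f(x).
F(2) = atan(4); F(1) = atan(2).
Integral = F(2) - F(1) = -atan(2) + atan(4).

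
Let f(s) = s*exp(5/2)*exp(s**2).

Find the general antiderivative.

F(s) = exp(5/2)*exp(s**2)/2 + C

The substitution u = s**2 + 5/2 works: f is exactly (dF/du)*(du/ds) for that inner function.
Check: d/ds[exp(5/2)*exp(s**2)/2] = s*exp(5/2)*exp(s**2) = f(s).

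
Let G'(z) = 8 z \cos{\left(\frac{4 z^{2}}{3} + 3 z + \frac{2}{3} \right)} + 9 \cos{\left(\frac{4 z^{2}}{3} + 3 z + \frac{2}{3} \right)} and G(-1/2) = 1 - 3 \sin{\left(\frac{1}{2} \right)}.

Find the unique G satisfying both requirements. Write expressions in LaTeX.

G(z) = 3 \sin{\left(\frac{4 z^{2}}{3} + 3 z + \frac{2}{3} \right)} + 1

The substitution u = \frac{4 z^{2}}{3} + 3 z + \frac{2}{3} works: G'(z) is exactly (dG/du)*(du/dz) for that inner function.
A general antiderivative is 3 \sin{\left(\frac{4 z^{2}}{3} + 3 z + \frac{2}{3} \right)} + C.
The condition gives C = 1 - 3 \sin{\left(\frac{1}{2} \right)} - (- 3 \sin{\left(\frac{1}{2} \right)}) = 1.
So G(z) = 3 \sin{\left(\frac{4 z^{2}}{3} + 3 z + \frac{2}{3} \right)} + 1.
Check: d/dz[3 \sin{\left(\frac{4 z^{2}}{3} + 3 z + \frac{2}{3} \right)} + 1] = 8 z \cos{\left(\frac{4 z^{2}}{3} + 3 z + \frac{2}{3} \right)} + 9 \cos{\left(\frac{4 z^{2}}{3} + 3 z + \frac{2}{3} \right)} = G'(z).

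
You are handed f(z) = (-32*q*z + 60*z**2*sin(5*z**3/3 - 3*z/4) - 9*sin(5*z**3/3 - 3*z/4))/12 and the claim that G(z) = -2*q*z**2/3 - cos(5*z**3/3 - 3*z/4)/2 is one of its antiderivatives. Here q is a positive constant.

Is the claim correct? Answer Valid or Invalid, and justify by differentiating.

Invalid: d/dz[G] - f = 4*q*z/3 - 5*z**2*sin(5*z**3/3 - 3*z/4)/2 + 3*sin(5*z**3/3 - 3*z/4)/8, which is not 0.

d/dz[G] = -4*q*z/3 + 5*z**2*sin(5*z**3/3 - 3*z/4)/2 - 3*sin(5*z**3/3 - 3*z/4)/8
d/dz[G] - f(z) = 4*q*z/3 - 5*z**2*sin(5*z**3/3 - 3*z/4)/2 + 3*sin(5*z**3/3 - 3*z/4)/8 != 0.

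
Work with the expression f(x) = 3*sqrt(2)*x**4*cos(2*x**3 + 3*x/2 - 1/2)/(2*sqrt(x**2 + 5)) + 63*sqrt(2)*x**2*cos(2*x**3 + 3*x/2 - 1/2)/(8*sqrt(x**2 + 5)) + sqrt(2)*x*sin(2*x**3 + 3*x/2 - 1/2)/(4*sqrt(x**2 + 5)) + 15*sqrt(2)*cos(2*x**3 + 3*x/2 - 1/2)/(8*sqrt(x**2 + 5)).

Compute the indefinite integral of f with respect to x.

f has the shape u'v + uv' for u = sqrt(x**2/2 + 5/2)/2 and v = sin(2*x**3 + 3*x/2 - 1/2) — it is the derivative of the product u*v.
Check: d/dx[sqrt(x**2/2 + 5/2)*sin(2*x**3 + 3*x/2 - 1/2)/2] = (12*sqrt(2)*x**4*cos(2*x**3 + 3*x/2 - 1/2) + 63*sqrt(2)*x**2*cos(2*x**3 + 3*x/2 - 1/2) + 2*sqrt(2)*x*sin(2*x**3 + 3*x/2 - 1/2) + 15*sqrt(2)*cos(2*x**3 + 3*x/2 - 1/2))/(8*sqrt(x**2 + 5)), which equals f(x).

F(x) = sqrt(x**2/2 + 5/2)*sin(2*x**3 + 3*x/2 - 1/2)/2 + C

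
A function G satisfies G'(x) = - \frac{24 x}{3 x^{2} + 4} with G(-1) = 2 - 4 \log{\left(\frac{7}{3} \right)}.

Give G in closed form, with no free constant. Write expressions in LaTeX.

G(x) = 2 \left(1 - 2 \log{\left(x^{2} + \frac{4}{3} \right)}\right)

G'(x) matches the chain-rule pattern g'(h)*h' with inner function h(x) = x^{2} + \frac{4}{3}; substituting u = h(x) collapses the integral.
A general antiderivative is - 4 \log{\left(x^{2} + \frac{4}{3} \right)} + C.
The condition gives C = 2 - 4 \log{\left(\frac{7}{3} \right)} - (- 4 \log{\left(\frac{7}{3} \right)}) = 2.
So G(x) = 2 \left(1 - 2 \log{\left(x^{2} + \frac{4}{3} \right)}\right).
Check: d/dx[2 \left(1 - 2 \log{\left(x^{2} + \frac{4}{3} \right)}\right)] = - \frac{24 x}{3 x^{2} + 4} = G'(x).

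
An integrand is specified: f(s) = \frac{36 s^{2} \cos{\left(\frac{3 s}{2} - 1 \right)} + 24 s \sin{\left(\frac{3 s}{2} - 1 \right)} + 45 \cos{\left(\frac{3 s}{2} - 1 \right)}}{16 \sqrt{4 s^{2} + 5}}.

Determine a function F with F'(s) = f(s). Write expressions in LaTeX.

An antiderivative is F(s) = \frac{3 \sqrt{4 s^{2} + 5} \sin{\left(\frac{3 s}{2} - 1 \right)}}{8}.

f has the shape u'v + uv' for u = \frac{3 \sqrt{4 s^{2} + 5}}{8} and v = \sin{\left(\frac{3 s}{2} - 1 \right)} — it is the derivative of the product u*v.
Check: d/ds[\frac{3 \sqrt{4 s^{2} + 5} \sin{\left(\frac{3 s}{2} - 1 \right)}}{8}] = \frac{36 s^{2} \cos{\left(\frac{3 s}{2} - 1 \right)} + 24 s \sin{\left(\frac{3 s}{2} - 1 \right)} + 45 \cos{\left(\frac{3 s}{2} - 1 \right)}}{16 \sqrt{4 s^{2} + 5}} = f(s).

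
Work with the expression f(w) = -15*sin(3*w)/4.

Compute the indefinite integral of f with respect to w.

Whatever form F(w) takes, F'(w) = f(w) is non-negotiable.
Check: d/dw[5*cos(3*w)/4] = -15*sin(3*w)/4 = f(w).

F(w) = 5*cos(3*w)/4 + C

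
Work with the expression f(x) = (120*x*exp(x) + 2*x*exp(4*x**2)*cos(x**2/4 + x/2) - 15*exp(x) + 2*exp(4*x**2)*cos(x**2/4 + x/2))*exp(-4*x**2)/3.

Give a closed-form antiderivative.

An antiderivative is F(x) = (-15*exp(-4*x**2 + x) + 4*sin(x**2/4 + x/2))/3.

An antiderivative F(x) passes only if d/dx[F] lands on f(x) exactly.
Check: d/dx[(-15*exp(-4*x**2 + x) + 4*sin(x**2/4 + x/2))/3] = 40*x*exp(x)*exp(-4*x**2) + 2*x*cos(x**2/4 + x/2)/3 - 5*exp(x)*exp(-4*x**2) + 2*cos(x**2/4 + x/2)/3, which equals f(x).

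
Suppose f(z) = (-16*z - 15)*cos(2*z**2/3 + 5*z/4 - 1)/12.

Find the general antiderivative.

f matches the chain-rule pattern g'(h)*h' with inner function h(z) = 2*z**2/3 + 5*z/4 - 1; substituting u = h(z) collapses the integral.
Check: d/dz[-sin(2*z**2/3 + 5*z/4 - 1)] = -4*z*cos(2*z**2/3 + 5*z/4 - 1)/3 - 5*cos(2*z**2/3 + 5*z/4 - 1)/4, which equals f(z).

F(z) = -sin(2*z**2/3 + 5*z/4 - 1) + C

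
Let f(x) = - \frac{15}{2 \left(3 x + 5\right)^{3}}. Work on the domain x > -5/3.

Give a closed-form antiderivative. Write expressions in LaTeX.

An antiderivative is F(x) = \frac{5}{4 \left(3 x + 5\right)^{2}}.

A candidate is checked by its d/dx: the result must match f(x).
Check: d/dx[\frac{5}{4 \left(3 x + 5\right)^{2}}] = - \frac{15}{54 x^{3} + 270 x^{2} + 450 x + 250}, which equals f(x).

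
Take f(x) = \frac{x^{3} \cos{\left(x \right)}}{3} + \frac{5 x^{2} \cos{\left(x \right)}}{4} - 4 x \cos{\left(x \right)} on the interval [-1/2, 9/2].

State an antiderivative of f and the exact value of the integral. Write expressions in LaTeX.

Antiderivative: F(x) = \frac{4 x^{3} \sin{\left(x \right)} + 15 x^{2} \sin{\left(x \right)} + 12 x^{2} \cos{\left(x \right)} - 72 x \sin{\left(x \right)} + 30 x \cos{\left(x \right)} - 30 \sin{\left(x \right)} - 72 \cos{\left(x \right)}}{12}; value = \frac{419 \sin{\left(\frac{9}{2} \right)}}{16} + \frac{51 \cos{\left(\frac{9}{2} \right)}}{2} + \frac{37 \sin{\left(\frac{1}{2} \right)}}{48} + 7 \cos{\left(\frac{1}{2} \right)}

Integrate term by term and add the pieces.
F(x) = \frac{4 x^{3} \sin{\left(x \right)} + 15 x^{2} \sin{\left(x \right)} + 12 x^{2} \cos{\left(x \right)} - 72 x \sin{\left(x \right)} + 30 x \cos{\left(x \right)} - 30 \sin{\left(x \right)} - 72 \cos{\left(x \right)}}{12} is an antiderivative of f.
Check: d/dx[\frac{4 x^{3} \sin{\left(x \right)} + 15 x^{2} \sin{\left(x \right)} + 12 x^{2} \cos{\left(x \right)} - 72 x \sin{\left(x \right)} + 30 x \cos{\left(x \right)} - 30 \sin{\left(x \right)} - 72 \cos{\left(x \right)}}{12}] = \frac{x^{3} \cos{\left(x \right)}}{3} + \frac{5 x^{2} \cos{\left(x \right)}}{4} - 4 x \cos{\left(x \right)} = f(x).
F(9/2) = \frac{419 \sin{\left(\frac{9}{2} \right)}}{16} + \frac{51 \cos{\left(\frac{9}{2} \right)}}{2}; F(-1/2) = - 7 \cos{\left(\frac{1}{2} \right)} - \frac{37 \sin{\left(\frac{1}{2} \right)}}{48}.
Integral = F(9/2) - F(-1/2) = \frac{419 \sin{\left(\frac{9}{2} \right)}}{16} + \frac{51 \cos{\left(\frac{9}{2} \right)}}{2} + \frac{37 \sin{\left(\frac{1}{2} \right)}}{48} + 7 \cos{\left(\frac{1}{2} \right)}.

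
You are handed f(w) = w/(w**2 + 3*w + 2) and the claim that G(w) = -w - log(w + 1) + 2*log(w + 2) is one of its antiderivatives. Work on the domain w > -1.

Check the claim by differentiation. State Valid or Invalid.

d/dw[G] = (-w**2 - 2*w - 2)/(w**2 + 3*w + 2)
d/dw[G] - f(w) = -1 != 0.

Invalid: d/dw[G] - f = -1, which is not 0.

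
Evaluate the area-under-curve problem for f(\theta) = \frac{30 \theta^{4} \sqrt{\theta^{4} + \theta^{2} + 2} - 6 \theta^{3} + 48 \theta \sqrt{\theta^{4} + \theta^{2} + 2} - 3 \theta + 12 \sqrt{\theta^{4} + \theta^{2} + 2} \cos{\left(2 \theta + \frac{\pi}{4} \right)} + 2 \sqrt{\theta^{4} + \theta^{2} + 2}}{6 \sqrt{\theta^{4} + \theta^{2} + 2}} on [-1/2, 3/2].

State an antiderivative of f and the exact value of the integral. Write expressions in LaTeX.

Antiderivative: F(\theta) = \frac{6 \theta^{5} + 24 \theta^{2} + 2 \theta - 3 \sqrt{\theta^{4} + \theta^{2} + 2} + 6 \sin{\left(2 \theta + \frac{\pi}{4} \right)}}{6}; value = - \frac{\sqrt{149}}{8} + \sin{\left(\frac{\pi}{4} + 3 \right)} - \cos{\left(\frac{\pi}{4} + 1 \right)} + \frac{\sqrt{37}}{8} + \frac{391}{24}

An antiderivative F(\theta) passes only if d/d\theta[F] lands on f(\theta) exactly.
F(\theta) = \frac{6 \theta^{5} + 24 \theta^{2} + 2 \theta - 3 \sqrt{\theta^{4} + \theta^{2} + 2} + 6 \sin{\left(2 \theta + \frac{\pi}{4} \right)}}{6} is an antiderivative of f.
Check: d/d\theta[\frac{6 \theta^{5} + 24 \theta^{2} + 2 \theta - 3 \sqrt{\theta^{4} + \theta^{2} + 2} + 6 \sin{\left(2 \theta + \frac{\pi}{4} \right)}}{6}] = \frac{30 \theta^{4} \sqrt{\theta^{4} + \theta^{2} + 2} - 6 \theta^{3} + 48 \theta \sqrt{\theta^{4} + \theta^{2} + 2} - 3 \theta + 12 \sqrt{\theta^{4} + \theta^{2} + 2} \cos{\left(2 \theta + \frac{\pi}{4} \right)} + 2 \sqrt{\theta^{4} + \theta^{2} + 2}}{6 \sqrt{\theta^{4} + \theta^{2} + 2}} = f(\theta).
F(3/2) = - \frac{\sqrt{149}}{8} + \sin{\left(\frac{\pi}{4} + 3 \right)} + \frac{547}{32}; F(-1/2) = - \frac{\sqrt{37}}{8} + \cos{\left(\frac{\pi}{4} + 1 \right)} + \frac{77}{96}.
Integral = F(3/2) - F(-1/2) = - \frac{\sqrt{149}}{8} + \sin{\left(\frac{\pi}{4} + 3 \right)} - \cos{\left(\frac{\pi}{4} + 1 \right)} + \frac{\sqrt{37}}{8} + \frac{391}{24}.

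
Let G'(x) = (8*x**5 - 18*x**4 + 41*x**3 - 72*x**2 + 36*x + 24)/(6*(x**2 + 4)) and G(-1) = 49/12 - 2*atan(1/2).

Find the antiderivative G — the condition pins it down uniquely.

G(x) = (4*x**4 - 12*x**3 + 9*x**2 + 24*atan(x/2) + 24)/12

Differentiate the proposed G(x) back; it has to land on the given G'(x).
A general antiderivative is 3*(2*x**2/3 - x)**2/4 + 2*atan(x/2) + C.
The condition gives C = 49/12 - 2*atan(1/2) - (25/12 - 2*atan(1/2)) = 2.
So G(x) = (4*x**4 - 12*x**3 + 9*x**2 + 24*atan(x/2) + 24)/12.
Check: d/dx[(4*x**4 - 12*x**3 + 9*x**2 + 24*atan(x/2) + 24)/12] = (8*x**5 - 18*x**4 + 41*x**3 - 72*x**2 + 36*x + 24)/(6*x**2 + 24), which equals G'(x).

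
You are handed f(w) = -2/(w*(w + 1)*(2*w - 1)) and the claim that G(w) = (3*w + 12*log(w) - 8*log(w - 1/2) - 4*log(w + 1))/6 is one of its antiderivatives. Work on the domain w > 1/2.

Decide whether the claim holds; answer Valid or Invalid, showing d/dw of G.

d/dw[G] = (2*w**3 + w**2 - w - 4)/(4*w**3 + 2*w**2 - 2*w)
d/dw[G] - f(w) = 1/2 != 0.

Invalid: d/dw[G] - f = 1/2, which is not 0.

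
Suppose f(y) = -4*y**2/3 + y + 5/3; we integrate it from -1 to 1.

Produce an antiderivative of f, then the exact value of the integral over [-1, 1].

The integrand splits into summands that can be handled one at a time.
F(y) = -y*(8*y**2 - 9*y - 30)/18 is an antiderivative of f.
Check: d/dy[-y*(8*y**2 - 9*y - 30)/18] = -4*y**2/3 + y + 5/3 = f(y).
F(1) = 31/18; F(-1) = -13/18.
Integral = F(1) - F(-1) = 22/9.

Antiderivative: F(y) = -y*(8*y**2 - 9*y - 30)/18; value = 22/9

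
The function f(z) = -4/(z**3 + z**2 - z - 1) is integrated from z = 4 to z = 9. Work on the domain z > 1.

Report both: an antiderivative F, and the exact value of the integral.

Factor the denominator ((z - 1)*(z + 1)**2) and decompose: f = 1/(z + 1) + 2/(z + 1)**2 - 1/(z - 1); each piece integrates to a log, atan, or power term.
F(z) = -log(z - 1) + log(z + 1) - 4/(2*z + 2) is an antiderivative of f.
Check: d/dz[-log(z - 1) + log(z + 1) - 4/(2*z + 2)] = -4/(z**3 + z**2 - z - 1) = f(z).
F(9) = -log(8) - 1/5 + log(10); F(4) = -log(3) - 2/5 + log(5).
Integral = F(9) - F(4) = -log(8) - log(5) + 1/5 + log(3) + log(10).

Antiderivative: F(z) = -log(z - 1) + log(z + 1) - 4/(2*z + 2); value = -log(8) - log(5) + 1/5 + log(3) + log(10)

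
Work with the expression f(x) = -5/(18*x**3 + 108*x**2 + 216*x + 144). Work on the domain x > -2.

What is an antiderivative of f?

An antiderivative is F(x) = 5/(36*x**2 + 144*x + 144).

Whatever form F(x) takes, F'(x) = f(x) is non-negotiable.
Check: d/dx[5/(36*x**2 + 144*x + 144)] = -5/(18*x**3 + 108*x**2 + 216*x + 144) = f(x).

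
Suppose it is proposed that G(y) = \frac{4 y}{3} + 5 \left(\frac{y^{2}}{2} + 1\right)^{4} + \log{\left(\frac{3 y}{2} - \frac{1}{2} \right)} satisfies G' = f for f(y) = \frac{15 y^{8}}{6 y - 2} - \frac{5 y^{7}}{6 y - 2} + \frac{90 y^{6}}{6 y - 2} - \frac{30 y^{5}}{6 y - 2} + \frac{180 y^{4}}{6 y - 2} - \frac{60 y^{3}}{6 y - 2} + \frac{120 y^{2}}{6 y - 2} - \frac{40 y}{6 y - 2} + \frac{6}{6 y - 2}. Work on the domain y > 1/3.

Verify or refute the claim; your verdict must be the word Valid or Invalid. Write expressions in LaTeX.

d/dy[G] = \frac{45 y^{8} - 15 y^{7} + 270 y^{6} - 90 y^{5} + 540 y^{4} - 180 y^{3} + 360 y^{2} - 96 y + 10}{18 y - 6}
d/dy[G] - f(y) = \frac{4}{3} != 0.

Invalid: d/dy[G] - f = \frac{4}{3}, which is not 0.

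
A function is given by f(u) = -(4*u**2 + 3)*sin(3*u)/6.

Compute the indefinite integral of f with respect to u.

F(u) = (36*u**2*cos(3*u) - 24*u*sin(3*u) + 19*cos(3*u))/162 + C

A candidate is checked by its d/du: the result must match f(u).
Check: d/du[(36*u**2*cos(3*u) - 24*u*sin(3*u) + 19*cos(3*u))/162] = -2*u**2*sin(3*u)/3 - sin(3*u)/2, which equals f(u).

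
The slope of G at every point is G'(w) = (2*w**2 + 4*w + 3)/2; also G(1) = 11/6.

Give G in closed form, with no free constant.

G(w) = w**3/3 + w**2 + 3*w/2 - 1

A first test for any G(w): its w-derivative must equal the given G'(w).
A general antiderivative is w**3/3 + w**2 + 3*w/2 + C.
The condition gives C = 11/6 - (17/6) = -1.
So G(w) = w**3/3 + w**2 + 3*w/2 - 1.
Check: d/dw[w**3/3 + w**2 + 3*w/2 - 1] = w**2 + 2*w + 3/2, which equals G'(w).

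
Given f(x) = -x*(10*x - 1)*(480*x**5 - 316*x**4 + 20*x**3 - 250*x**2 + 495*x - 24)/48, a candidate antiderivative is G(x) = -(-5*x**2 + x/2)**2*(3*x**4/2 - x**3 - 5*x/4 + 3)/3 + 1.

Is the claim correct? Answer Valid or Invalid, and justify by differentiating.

d/dx[G] = -100*x**7 + 455*x**6/6 - 43*x**5/4 + 105*x**4/2 - 325*x**3/3 + 245*x**2/16 - x/2
This equals f(x) exactly, so the claim holds.

Valid: G'(x) = f(x).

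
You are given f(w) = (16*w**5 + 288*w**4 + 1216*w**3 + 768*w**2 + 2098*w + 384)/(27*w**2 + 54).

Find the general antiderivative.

For F(w) to be correct the identity F'(w) - f(w) = 0 must hold.
Check: d/dw[(4*(-w**2 - 12*w - 2)**2 - 135*log(2*w**2 + 4))/27] = (16*w**5 + 288*w**4 + 1216*w**3 + 768*w**2 + 2098*w + 384)/(27*w**2 + 54) = f(w).

F(w) = (4*(-w**2 - 12*w - 2)**2 - 135*log(2*w**2 + 4))/27 + C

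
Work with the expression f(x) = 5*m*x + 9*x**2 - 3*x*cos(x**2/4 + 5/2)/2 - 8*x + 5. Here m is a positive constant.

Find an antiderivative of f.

The integrand splits into summands that can be handled one at a time.
Check: d/dx[5*m*x**2/2 + 3*x**3 - 4*x**2 + 5*x - 3*sin(x**2/4 + 5/2)] = 5*m*x + 9*x**2 - 3*x*cos(x**2/4 + 5/2)/2 - 8*x + 5 = f(x).

An antiderivative is F(x) = 5*m*x**2/2 + 3*x**3 - 4*x**2 + 5*x - 3*sin(x**2/4 + 5/2).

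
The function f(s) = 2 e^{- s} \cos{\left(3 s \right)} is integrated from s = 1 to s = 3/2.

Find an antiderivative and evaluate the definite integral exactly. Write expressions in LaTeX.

Antiderivative: F(s) = \frac{3 e^{- s} \sin{\left(3 s \right)}}{5} - \frac{e^{- s} \cos{\left(3 s \right)}}{5}; value = \frac{3 \sin{\left(\frac{9}{2} \right)}}{5 e^{\frac{3}{2}}} + \frac{\cos{\left(3 \right)}}{5 e} - \frac{3 \sin{\left(3 \right)}}{5 e} - \frac{\cos{\left(\frac{9}{2} \right)}}{5 e^{\frac{3}{2}}}

Differentiate the proposed F(s) back; it has to land on f(s) exactly.
F(s) = \frac{3 e^{- s} \sin{\left(3 s \right)}}{5} - \frac{e^{- s} \cos{\left(3 s \right)}}{5} is an antiderivative of f.
Check: d/ds[\frac{3 e^{- s} \sin{\left(3 s \right)}}{5} - \frac{e^{- s} \cos{\left(3 s \right)}}{5}] = 2 e^{- s} \cos{\left(3 s \right)} = f(s).
F(3/2) = \frac{3 \sin{\left(\frac{9}{2} \right)}}{5 e^{\frac{3}{2}}} - \frac{\cos{\left(\frac{9}{2} \right)}}{5 e^{\frac{3}{2}}}; F(1) = \frac{3 \sin{\left(3 \right)}}{5 e} - \frac{\cos{\left(3 \right)}}{5 e}.
Integral = F(3/2) - F(1) = \frac{3 \sin{\left(\frac{9}{2} \right)}}{5 e^{\frac{3}{2}}} + \frac{\cos{\left(3 \right)}}{5 e} - \frac{3 \sin{\left(3 \right)}}{5 e} - \frac{\cos{\left(\frac{9}{2} \right)}}{5 e^{\frac{3}{2}}}.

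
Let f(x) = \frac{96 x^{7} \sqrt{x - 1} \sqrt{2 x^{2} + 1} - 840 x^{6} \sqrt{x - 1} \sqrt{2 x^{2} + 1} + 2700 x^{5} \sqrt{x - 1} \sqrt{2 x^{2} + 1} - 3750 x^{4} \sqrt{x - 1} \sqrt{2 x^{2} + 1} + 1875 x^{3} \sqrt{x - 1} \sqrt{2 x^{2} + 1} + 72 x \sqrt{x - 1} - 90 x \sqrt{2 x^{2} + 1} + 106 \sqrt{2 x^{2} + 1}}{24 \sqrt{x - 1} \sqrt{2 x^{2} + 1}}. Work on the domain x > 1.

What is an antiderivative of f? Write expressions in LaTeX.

An antiderivative is F(x) = \frac{x^{8}}{2} - 5 x^{7} + \frac{75 x^{6}}{4} - \frac{125 x^{5}}{4} + \frac{625 x^{4}}{32} - \frac{5 x \sqrt{x - 1}}{2} + \frac{23 \sqrt{x - 1}}{6} + \frac{3 \sqrt{2 x^{2} + 1}}{2}.

For F(x) to be correct the identity F'(x) - f(x) = 0 must hold.
Check: d/dx[\frac{x^{8}}{2} - 5 x^{7} + \frac{75 x^{6}}{4} - \frac{125 x^{5}}{4} + \frac{625 x^{4}}{32} - \frac{5 x \sqrt{x - 1}}{2} + \frac{23 \sqrt{x - 1}}{6} + \frac{3 \sqrt{2 x^{2} + 1}}{2}] = \frac{96 x^{7} \sqrt{x - 1} \sqrt{2 x^{2} + 1} - 840 x^{6} \sqrt{x - 1} \sqrt{2 x^{2} + 1} + 2700 x^{5} \sqrt{x - 1} \sqrt{2 x^{2} + 1} - 3750 x^{4} \sqrt{x - 1} \sqrt{2 x^{2} + 1} + 1875 x^{3} \sqrt{x - 1} \sqrt{2 x^{2} + 1} + 72 x \sqrt{x - 1} - 90 x \sqrt{2 x^{2} + 1} + 106 \sqrt{2 x^{2} + 1}}{24 \sqrt{x - 1} \sqrt{2 x^{2} + 1}} = f(x).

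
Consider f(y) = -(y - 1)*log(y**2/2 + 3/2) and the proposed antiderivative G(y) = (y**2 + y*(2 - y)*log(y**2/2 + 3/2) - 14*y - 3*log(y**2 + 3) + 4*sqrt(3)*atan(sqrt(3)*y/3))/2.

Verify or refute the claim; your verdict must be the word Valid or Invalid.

Invalid: d/dy[G] - f = -5, which is not 0.

d/dy[G] = -y*log(y**2 + 3) + y*log(2) + log(y**2 + 3) - 5 - log(2)
d/dy[G] - f(y) = -5 != 0.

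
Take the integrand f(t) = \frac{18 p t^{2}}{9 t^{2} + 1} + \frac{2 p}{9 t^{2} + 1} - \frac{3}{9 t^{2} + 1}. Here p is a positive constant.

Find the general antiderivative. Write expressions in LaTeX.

The integrand splits into summands that can be handled one at a time.
Check: d/dt[2 p t - \operatorname{atan}{\left(3 t \right)}] = \frac{18 p t^{2} + 2 p - 3}{9 t^{2} + 1}, which equals f(t).

F(t) = 2 p t - \operatorname{atan}{\left(3 t \right)} + C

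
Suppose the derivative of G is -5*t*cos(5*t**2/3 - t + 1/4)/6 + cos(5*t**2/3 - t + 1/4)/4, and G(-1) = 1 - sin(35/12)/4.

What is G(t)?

G'(t) matches the chain-rule pattern g'(h)*h' with inner function h(t) = 5*t**2/3 - t + 1/4; substituting u = h(t) collapses the integral.
A general antiderivative is -sin(5*t**2/3 - t + 1/4)/4 + C.
The condition gives C = 1 - sin(35/12)/4 - (-sin(35/12)/4) = 1.
So G(t) = 1 - sin(5*t**2/3 - t + 1/4)/4.
Check: d/dt[1 - sin(5*t**2/3 - t + 1/4)/4] = -5*t*cos(5*t**2/3 - t + 1/4)/6 + cos(5*t**2/3 - t + 1/4)/4 = G'(t).

G(t) = 1 - sin(5*t**2/3 - t + 1/4)/4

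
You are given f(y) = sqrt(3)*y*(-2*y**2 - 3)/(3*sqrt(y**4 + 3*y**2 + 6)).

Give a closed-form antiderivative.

The substitution u = y**4/3 + y**2 + 2 works: f is exactly (dF/du)*(du/dy) for that inner function.
Check: d/dy[-sqrt(y**4/3 + y**2 + 2)] = (-2*sqrt(3)*y**3 - 3*sqrt(3)*y)/(3*sqrt(y**4 + 3*y**2 + 6)), which equals f(y).

An antiderivative is F(y) = -sqrt(y**4/3 + y**2 + 2).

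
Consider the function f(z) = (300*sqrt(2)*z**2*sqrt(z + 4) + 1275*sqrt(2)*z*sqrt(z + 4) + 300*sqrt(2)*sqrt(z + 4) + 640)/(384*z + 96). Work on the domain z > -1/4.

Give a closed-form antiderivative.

An antiderivative is F(z) = 5*(3*sqrt(2)*z**2*sqrt(z + 4) + 24*sqrt(2)*z*sqrt(z + 4) + 48*sqrt(2)*sqrt(z + 4) + 16*log(2*z + 1/2))/48.

A first test for any F(z): its z-derivative must equal f(z) identically.
Check: d/dz[5*(3*sqrt(2)*z**2*sqrt(z + 4) + 24*sqrt(2)*z*sqrt(z + 4) + 48*sqrt(2)*sqrt(z + 4) + 16*log(2*z + 1/2))/48] = (300*sqrt(2)*z**3 + 2475*sqrt(2)*z**2 + 5400*sqrt(2)*z + 640*sqrt(z + 4) + 1200*sqrt(2))/(384*z*sqrt(z + 4) + 96*sqrt(z + 4)), which equals f(z).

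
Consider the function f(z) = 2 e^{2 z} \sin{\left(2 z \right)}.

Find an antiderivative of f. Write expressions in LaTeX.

Check any antiderivative F(z) by computing F'(z) and comparing it with f(z).
Check: d/dz[\frac{e^{2 z} \sin{\left(2 z \right)}}{2} - \frac{e^{2 z} \cos{\left(2 z \right)}}{2}] = 2 e^{2 z} \sin{\left(2 z \right)} = f(z).

An antiderivative is F(z) = \frac{e^{2 z} \sin{\left(2 z \right)}}{2} - \frac{e^{2 z} \cos{\left(2 z \right)}}{2}.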